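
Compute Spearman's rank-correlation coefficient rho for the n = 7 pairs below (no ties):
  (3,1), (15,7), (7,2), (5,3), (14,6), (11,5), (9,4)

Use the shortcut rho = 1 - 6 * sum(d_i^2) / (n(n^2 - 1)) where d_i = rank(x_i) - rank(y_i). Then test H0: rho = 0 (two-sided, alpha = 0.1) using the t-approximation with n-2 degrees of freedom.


Step 1: Rank x and y separately (midranks; no ties here).
rank(x): 3->1, 15->7, 7->3, 5->2, 14->6, 11->5, 9->4
rank(y): 1->1, 7->7, 2->2, 3->3, 6->6, 5->5, 4->4
Step 2: d_i = R_x(i) - R_y(i); compute d_i^2.
  (1-1)^2=0, (7-7)^2=0, (3-2)^2=1, (2-3)^2=1, (6-6)^2=0, (5-5)^2=0, (4-4)^2=0
sum(d^2) = 2.
Step 3: rho = 1 - 6*2 / (7*(7^2 - 1)) = 1 - 12/336 = 0.964286.
Step 4: Under H0, t = rho * sqrt((n-2)/(1-rho^2)) = 8.1408 ~ t(5).
Step 5: Two-sided p-value from the t-distribution with 5 df = 0.000454.
Step 6: alpha = 0.1. reject H0.

rho = 0.9643, p = 0.000454, reject H0 at alpha = 0.1.


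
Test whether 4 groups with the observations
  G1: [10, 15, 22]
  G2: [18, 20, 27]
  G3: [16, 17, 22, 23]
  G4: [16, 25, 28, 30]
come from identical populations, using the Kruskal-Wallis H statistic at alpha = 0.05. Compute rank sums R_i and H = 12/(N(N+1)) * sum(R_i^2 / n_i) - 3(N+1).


Step 1: Combine all N = 14 observations and assign midranks.
sorted (value, group, rank): (10,G1,1), (15,G1,2), (16,G3,3.5), (16,G4,3.5), (17,G3,5), (18,G2,6), (20,G2,7), (22,G1,8.5), (22,G3,8.5), (23,G3,10), (25,G4,11), (27,G2,12), (28,G4,13), (30,G4,14)
Step 2: Sum ranks within each group.
R_1 = 11.5 (n_1 = 3)
R_2 = 25 (n_2 = 3)
R_3 = 27 (n_3 = 4)
R_4 = 41.5 (n_4 = 4)
Step 3: H = 12/(N(N+1)) * sum(R_i^2/n_i) - 3(N+1)
     = 12/(14*15) * (11.5^2/3 + 25^2/3 + 27^2/4 + 41.5^2/4) - 3*15
     = 0.057143 * 865.229 - 45
     = 4.441667.
Step 4: Ties present; correction factor C = 1 - 12/(14^3 - 14) = 0.995604. Corrected H = 4.441667 / 0.995604 = 4.461277.
Step 5: Under H0, H ~ chi^2(3); p-value = 0.215770.
Step 6: alpha = 0.05. fail to reject H0.

H = 4.4613, df = 3, p = 0.215770, fail to reject H0.


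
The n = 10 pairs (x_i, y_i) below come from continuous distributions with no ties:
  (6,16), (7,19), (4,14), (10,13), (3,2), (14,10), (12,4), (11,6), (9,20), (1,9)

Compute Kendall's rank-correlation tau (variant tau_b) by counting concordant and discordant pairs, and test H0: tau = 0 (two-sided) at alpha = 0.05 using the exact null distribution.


Step 1: Enumerate the 45 unordered pairs (i,j) with i<j and classify each by sign(x_j-x_i) * sign(y_j-y_i).
  (1,2):dx=+1,dy=+3->C; (1,3):dx=-2,dy=-2->C; (1,4):dx=+4,dy=-3->D; (1,5):dx=-3,dy=-14->C
  (1,6):dx=+8,dy=-6->D; (1,7):dx=+6,dy=-12->D; (1,8):dx=+5,dy=-10->D; (1,9):dx=+3,dy=+4->C
  (1,10):dx=-5,dy=-7->C; (2,3):dx=-3,dy=-5->C; (2,4):dx=+3,dy=-6->D; (2,5):dx=-4,dy=-17->C
  (2,6):dx=+7,dy=-9->D; (2,7):dx=+5,dy=-15->D; (2,8):dx=+4,dy=-13->D; (2,9):dx=+2,dy=+1->C
  (2,10):dx=-6,dy=-10->C; (3,4):dx=+6,dy=-1->D; (3,5):dx=-1,dy=-12->C; (3,6):dx=+10,dy=-4->D
  (3,7):dx=+8,dy=-10->D; (3,8):dx=+7,dy=-8->D; (3,9):dx=+5,dy=+6->C; (3,10):dx=-3,dy=-5->C
  (4,5):dx=-7,dy=-11->C; (4,6):dx=+4,dy=-3->D; (4,7):dx=+2,dy=-9->D; (4,8):dx=+1,dy=-7->D
  (4,9):dx=-1,dy=+7->D; (4,10):dx=-9,dy=-4->C; (5,6):dx=+11,dy=+8->C; (5,7):dx=+9,dy=+2->C
  (5,8):dx=+8,dy=+4->C; (5,9):dx=+6,dy=+18->C; (5,10):dx=-2,dy=+7->D; (6,7):dx=-2,dy=-6->C
  (6,8):dx=-3,dy=-4->C; (6,9):dx=-5,dy=+10->D; (6,10):dx=-13,dy=-1->C; (7,8):dx=-1,dy=+2->D
  (7,9):dx=-3,dy=+16->D; (7,10):dx=-11,dy=+5->D; (8,9):dx=-2,dy=+14->D; (8,10):dx=-10,dy=+3->D
  (9,10):dx=-8,dy=-11->C
Step 2: C = 22, D = 23, total pairs = 45.
Step 3: tau = (C - D)/(n(n-1)/2) = (22 - 23)/45 = -0.022222.
Step 4: Exact two-sided p-value (enumerate n! = 3628800 permutations of y under H0): p = 1.000000.
Step 5: alpha = 0.05. fail to reject H0.

tau_b = -0.0222 (C=22, D=23), p = 1.000000, fail to reject H0.


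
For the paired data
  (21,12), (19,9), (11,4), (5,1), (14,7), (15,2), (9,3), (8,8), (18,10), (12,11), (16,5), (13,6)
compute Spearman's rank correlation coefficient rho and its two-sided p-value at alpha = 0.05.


Step 1: Rank x and y separately (midranks; no ties here).
rank(x): 21->12, 19->11, 11->4, 5->1, 14->7, 15->8, 9->3, 8->2, 18->10, 12->5, 16->9, 13->6
rank(y): 12->12, 9->9, 4->4, 1->1, 7->7, 2->2, 3->3, 8->8, 10->10, 11->11, 5->5, 6->6
Step 2: d_i = R_x(i) - R_y(i); compute d_i^2.
  (12-12)^2=0, (11-9)^2=4, (4-4)^2=0, (1-1)^2=0, (7-7)^2=0, (8-2)^2=36, (3-3)^2=0, (2-8)^2=36, (10-10)^2=0, (5-11)^2=36, (9-5)^2=16, (6-6)^2=0
sum(d^2) = 128.
Step 3: rho = 1 - 6*128 / (12*(12^2 - 1)) = 1 - 768/1716 = 0.552448.
Step 4: Under H0, t = rho * sqrt((n-2)/(1-rho^2)) = 2.0959 ~ t(10).
Step 5: Two-sided p-value from the t-distribution with 10 df = 0.062511.
Step 6: alpha = 0.05. fail to reject H0.

rho = 0.5524, p = 0.062511, fail to reject H0 at alpha = 0.05.


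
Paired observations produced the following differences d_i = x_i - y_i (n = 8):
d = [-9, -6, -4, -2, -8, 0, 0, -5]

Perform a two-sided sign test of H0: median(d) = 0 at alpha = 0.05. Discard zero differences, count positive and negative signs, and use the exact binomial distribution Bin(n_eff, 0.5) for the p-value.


Step 1: Discard zero differences. Original n = 8; n_eff = number of nonzero differences = 6.
Nonzero differences (with sign): -9, -6, -4, -2, -8, -5
Step 2: Count signs: positive = 0, negative = 6.
Step 3: Under H0: P(positive) = 0.5, so the number of positives S ~ Bin(6, 0.5).
Step 4: Two-sided exact p-value = sum of Bin(6,0.5) probabilities at or below the observed probability = 0.031250.
Step 5: alpha = 0.05. reject H0.

n_eff = 6, pos = 0, neg = 6, p = 0.031250, reject H0.


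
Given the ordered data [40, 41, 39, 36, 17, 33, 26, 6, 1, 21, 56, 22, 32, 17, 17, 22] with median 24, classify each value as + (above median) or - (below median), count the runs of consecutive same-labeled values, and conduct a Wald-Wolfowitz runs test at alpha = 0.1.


Step 1: Compute median = 24; label A = above, B = below.
Labels in order: AAAABAABBBABABBB  (n_A = 8, n_B = 8)
Step 2: Count runs R = 8.
Step 3: Under H0 (random ordering), E[R] = 2*n_A*n_B/(n_A+n_B) + 1 = 2*8*8/16 + 1 = 9.0000.
        Var[R] = 2*n_A*n_B*(2*n_A*n_B - n_A - n_B) / ((n_A+n_B)^2 * (n_A+n_B-1)) = 14336/3840 = 3.7333.
        SD[R] = 1.9322.
Step 4: Continuity-corrected z = (R + 0.5 - E[R]) / SD[R] = (8 + 0.5 - 9.0000) / 1.9322 = -0.2588.
Step 5: Two-sided p-value via normal approximation = 2*(1 - Phi(|z|)) = 0.795809.
Step 6: alpha = 0.1. fail to reject H0.

R = 8, z = -0.2588, p = 0.795809, fail to reject H0.


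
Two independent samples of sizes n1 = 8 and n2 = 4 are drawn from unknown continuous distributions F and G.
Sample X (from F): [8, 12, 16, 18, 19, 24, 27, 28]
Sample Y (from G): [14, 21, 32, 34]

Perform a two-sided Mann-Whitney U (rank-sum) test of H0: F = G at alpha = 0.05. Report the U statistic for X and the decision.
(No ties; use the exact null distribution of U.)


Step 1: Combine and sort all 12 observations; assign midranks.
sorted (value, group): (8,X), (12,X), (14,Y), (16,X), (18,X), (19,X), (21,Y), (24,X), (27,X), (28,X), (32,Y), (34,Y)
ranks: 8->1, 12->2, 14->3, 16->4, 18->5, 19->6, 21->7, 24->8, 27->9, 28->10, 32->11, 34->12
Step 2: Rank sum for X: R1 = 1 + 2 + 4 + 5 + 6 + 8 + 9 + 10 = 45.
Step 3: U_X = R1 - n1(n1+1)/2 = 45 - 8*9/2 = 45 - 36 = 9.
       U_Y = n1*n2 - U_X = 32 - 9 = 23.
Step 4: No ties, so the exact null distribution of U (based on enumerating the C(12,8) = 495 equally likely rank assignments) gives the two-sided p-value.
Step 5: p-value = 0.282828; compare to alpha = 0.05. fail to reject H0.

U_X = 9, p = 0.282828, fail to reject H0 at alpha = 0.05.


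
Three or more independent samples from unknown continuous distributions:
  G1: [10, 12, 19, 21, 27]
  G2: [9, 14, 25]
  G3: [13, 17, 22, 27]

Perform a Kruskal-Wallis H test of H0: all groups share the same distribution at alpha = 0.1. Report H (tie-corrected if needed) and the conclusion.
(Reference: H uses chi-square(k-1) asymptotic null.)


Step 1: Combine all N = 12 observations and assign midranks.
sorted (value, group, rank): (9,G2,1), (10,G1,2), (12,G1,3), (13,G3,4), (14,G2,5), (17,G3,6), (19,G1,7), (21,G1,8), (22,G3,9), (25,G2,10), (27,G1,11.5), (27,G3,11.5)
Step 2: Sum ranks within each group.
R_1 = 31.5 (n_1 = 5)
R_2 = 16 (n_2 = 3)
R_3 = 30.5 (n_3 = 4)
Step 3: H = 12/(N(N+1)) * sum(R_i^2/n_i) - 3(N+1)
     = 12/(12*13) * (31.5^2/5 + 16^2/3 + 30.5^2/4) - 3*13
     = 0.076923 * 516.346 - 39
     = 0.718910.
Step 4: Ties present; correction factor C = 1 - 6/(12^3 - 12) = 0.996503. Corrected H = 0.718910 / 0.996503 = 0.721433.
Step 5: Under H0, H ~ chi^2(2); p-value = 0.697177.
Step 6: alpha = 0.1. fail to reject H0.

H = 0.7214, df = 2, p = 0.697177, fail to reject H0.


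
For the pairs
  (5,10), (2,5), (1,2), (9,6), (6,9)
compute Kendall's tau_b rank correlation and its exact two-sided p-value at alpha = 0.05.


Step 1: Enumerate the 10 unordered pairs (i,j) with i<j and classify each by sign(x_j-x_i) * sign(y_j-y_i).
  (1,2):dx=-3,dy=-5->C; (1,3):dx=-4,dy=-8->C; (1,4):dx=+4,dy=-4->D; (1,5):dx=+1,dy=-1->D
  (2,3):dx=-1,dy=-3->C; (2,4):dx=+7,dy=+1->C; (2,5):dx=+4,dy=+4->C; (3,4):dx=+8,dy=+4->C
  (3,5):dx=+5,dy=+7->C; (4,5):dx=-3,dy=+3->D
Step 2: C = 7, D = 3, total pairs = 10.
Step 3: tau = (C - D)/(n(n-1)/2) = (7 - 3)/10 = 0.400000.
Step 4: Exact two-sided p-value (enumerate n! = 120 permutations of y under H0): p = 0.483333.
Step 5: alpha = 0.05. fail to reject H0.

tau_b = 0.4000 (C=7, D=3), p = 0.483333, fail to reject H0.


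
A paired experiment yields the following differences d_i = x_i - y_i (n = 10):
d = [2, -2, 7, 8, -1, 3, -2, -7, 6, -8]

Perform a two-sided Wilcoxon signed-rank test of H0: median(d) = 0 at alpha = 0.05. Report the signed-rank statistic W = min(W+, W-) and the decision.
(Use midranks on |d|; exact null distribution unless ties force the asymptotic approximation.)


Step 1: Drop any zero differences (none here) and take |d_i|.
|d| = [2, 2, 7, 8, 1, 3, 2, 7, 6, 8]
Step 2: Midrank |d_i| (ties get averaged ranks).
ranks: |2|->3, |2|->3, |7|->7.5, |8|->9.5, |1|->1, |3|->5, |2|->3, |7|->7.5, |6|->6, |8|->9.5
Step 3: Attach original signs; sum ranks with positive sign and with negative sign.
W+ = 3 + 7.5 + 9.5 + 5 + 6 = 31
W- = 3 + 1 + 3 + 7.5 + 9.5 = 24
(Check: W+ + W- = 55 should equal n(n+1)/2 = 55.)
Step 4: Test statistic W = min(W+, W-) = 24.
Step 5: Ties in |d|, so use the tie-corrected normal approximation.
        E[W] = n(n+1)/4 = 10*11/4 = 27.5.
        Tie groups: |d|=2 (t=3), |d|=7 (t=2), |d|=8 (t=2); sum(t^3 - t) = 36.
        Var[W] = n(n+1)(2n+1)/24 - sum(t^3-t)/48 = 2310/24 - 36/48 = 95.5.
        z = (W - E[W]) / sqrt(Var[W]) = (24 - 27.5) / 9.7724 = -0.3582.
        Two-sided p = 2*Phi(z) = 0.720230.
Step 6: alpha = 0.05. fail to reject H0.

W+ = 31, W- = 24, W = min = 24, p = 0.720230, fail to reject H0.


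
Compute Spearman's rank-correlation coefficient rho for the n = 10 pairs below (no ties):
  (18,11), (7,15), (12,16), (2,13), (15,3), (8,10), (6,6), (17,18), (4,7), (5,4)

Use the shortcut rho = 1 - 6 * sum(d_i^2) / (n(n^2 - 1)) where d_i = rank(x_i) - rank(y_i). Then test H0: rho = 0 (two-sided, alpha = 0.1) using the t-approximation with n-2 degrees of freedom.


Step 1: Rank x and y separately (midranks; no ties here).
rank(x): 18->10, 7->5, 12->7, 2->1, 15->8, 8->6, 6->4, 17->9, 4->2, 5->3
rank(y): 11->6, 15->8, 16->9, 13->7, 3->1, 10->5, 6->3, 18->10, 7->4, 4->2
Step 2: d_i = R_x(i) - R_y(i); compute d_i^2.
  (10-6)^2=16, (5-8)^2=9, (7-9)^2=4, (1-7)^2=36, (8-1)^2=49, (6-5)^2=1, (4-3)^2=1, (9-10)^2=1, (2-4)^2=4, (3-2)^2=1
sum(d^2) = 122.
Step 3: rho = 1 - 6*122 / (10*(10^2 - 1)) = 1 - 732/990 = 0.260606.
Step 4: Under H0, t = rho * sqrt((n-2)/(1-rho^2)) = 0.7635 ~ t(8).
Step 5: Two-sided p-value from the t-distribution with 8 df = 0.467089.
Step 6: alpha = 0.1. fail to reject H0.

rho = 0.2606, p = 0.467089, fail to reject H0 at alpha = 0.1.


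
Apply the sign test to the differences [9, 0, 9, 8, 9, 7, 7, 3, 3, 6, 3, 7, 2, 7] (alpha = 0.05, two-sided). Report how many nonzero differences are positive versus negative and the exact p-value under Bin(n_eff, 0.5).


Step 1: Discard zero differences. Original n = 14; n_eff = number of nonzero differences = 13.
Nonzero differences (with sign): +9, +9, +8, +9, +7, +7, +3, +3, +6, +3, +7, +2, +7
Step 2: Count signs: positive = 13, negative = 0.
Step 3: Under H0: P(positive) = 0.5, so the number of positives S ~ Bin(13, 0.5).
Step 4: Two-sided exact p-value = sum of Bin(13,0.5) probabilities at or below the observed probability = 0.000244.
Step 5: alpha = 0.05. reject H0.

n_eff = 13, pos = 13, neg = 0, p = 0.000244, reject H0.


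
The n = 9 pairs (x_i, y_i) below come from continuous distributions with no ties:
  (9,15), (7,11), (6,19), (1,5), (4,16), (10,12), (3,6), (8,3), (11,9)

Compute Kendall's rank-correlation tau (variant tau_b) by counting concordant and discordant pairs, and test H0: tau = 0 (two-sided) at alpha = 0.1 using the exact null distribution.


Step 1: Enumerate the 36 unordered pairs (i,j) with i<j and classify each by sign(x_j-x_i) * sign(y_j-y_i).
  (1,2):dx=-2,dy=-4->C; (1,3):dx=-3,dy=+4->D; (1,4):dx=-8,dy=-10->C; (1,5):dx=-5,dy=+1->D
  (1,6):dx=+1,dy=-3->D; (1,7):dx=-6,dy=-9->C; (1,8):dx=-1,dy=-12->C; (1,9):dx=+2,dy=-6->D
  (2,3):dx=-1,dy=+8->D; (2,4):dx=-6,dy=-6->C; (2,5):dx=-3,dy=+5->D; (2,6):dx=+3,dy=+1->C
  (2,7):dx=-4,dy=-5->C; (2,8):dx=+1,dy=-8->D; (2,9):dx=+4,dy=-2->D; (3,4):dx=-5,dy=-14->C
  (3,5):dx=-2,dy=-3->C; (3,6):dx=+4,dy=-7->D; (3,7):dx=-3,dy=-13->C; (3,8):dx=+2,dy=-16->D
  (3,9):dx=+5,dy=-10->D; (4,5):dx=+3,dy=+11->C; (4,6):dx=+9,dy=+7->C; (4,7):dx=+2,dy=+1->C
  (4,8):dx=+7,dy=-2->D; (4,9):dx=+10,dy=+4->C; (5,6):dx=+6,dy=-4->D; (5,7):dx=-1,dy=-10->C
  (5,8):dx=+4,dy=-13->D; (5,9):dx=+7,dy=-7->D; (6,7):dx=-7,dy=-6->C; (6,8):dx=-2,dy=-9->C
  (6,9):dx=+1,dy=-3->D; (7,8):dx=+5,dy=-3->D; (7,9):dx=+8,dy=+3->C; (8,9):dx=+3,dy=+6->C
Step 2: C = 19, D = 17, total pairs = 36.
Step 3: tau = (C - D)/(n(n-1)/2) = (19 - 17)/36 = 0.055556.
Step 4: Exact two-sided p-value (enumerate n! = 362880 permutations of y under H0): p = 0.919455.
Step 5: alpha = 0.1. fail to reject H0.

tau_b = 0.0556 (C=19, D=17), p = 0.919455, fail to reject H0.


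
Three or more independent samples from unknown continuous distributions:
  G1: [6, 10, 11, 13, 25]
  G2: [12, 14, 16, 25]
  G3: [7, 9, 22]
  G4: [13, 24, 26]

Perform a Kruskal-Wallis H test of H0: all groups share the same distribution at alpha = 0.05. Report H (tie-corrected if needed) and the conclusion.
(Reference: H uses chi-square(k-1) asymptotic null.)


Step 1: Combine all N = 15 observations and assign midranks.
sorted (value, group, rank): (6,G1,1), (7,G3,2), (9,G3,3), (10,G1,4), (11,G1,5), (12,G2,6), (13,G1,7.5), (13,G4,7.5), (14,G2,9), (16,G2,10), (22,G3,11), (24,G4,12), (25,G1,13.5), (25,G2,13.5), (26,G4,15)
Step 2: Sum ranks within each group.
R_1 = 31 (n_1 = 5)
R_2 = 38.5 (n_2 = 4)
R_3 = 16 (n_3 = 3)
R_4 = 34.5 (n_4 = 3)
Step 3: H = 12/(N(N+1)) * sum(R_i^2/n_i) - 3(N+1)
     = 12/(15*16) * (31^2/5 + 38.5^2/4 + 16^2/3 + 34.5^2/3) - 3*16
     = 0.050000 * 1044.85 - 48
     = 4.242292.
Step 4: Ties present; correction factor C = 1 - 12/(15^3 - 15) = 0.996429. Corrected H = 4.242292 / 0.996429 = 4.257497.
Step 5: Under H0, H ~ chi^2(3); p-value = 0.234968.
Step 6: alpha = 0.05. fail to reject H0.

H = 4.2575, df = 3, p = 0.234968, fail to reject H0.


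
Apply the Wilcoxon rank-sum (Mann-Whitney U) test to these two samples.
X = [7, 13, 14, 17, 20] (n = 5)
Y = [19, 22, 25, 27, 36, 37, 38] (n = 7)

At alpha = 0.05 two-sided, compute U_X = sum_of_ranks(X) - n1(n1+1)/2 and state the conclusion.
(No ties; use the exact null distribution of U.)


Step 1: Combine and sort all 12 observations; assign midranks.
sorted (value, group): (7,X), (13,X), (14,X), (17,X), (19,Y), (20,X), (22,Y), (25,Y), (27,Y), (36,Y), (37,Y), (38,Y)
ranks: 7->1, 13->2, 14->3, 17->4, 19->5, 20->6, 22->7, 25->8, 27->9, 36->10, 37->11, 38->12
Step 2: Rank sum for X: R1 = 1 + 2 + 3 + 4 + 6 = 16.
Step 3: U_X = R1 - n1(n1+1)/2 = 16 - 5*6/2 = 16 - 15 = 1.
       U_Y = n1*n2 - U_X = 35 - 1 = 34.
Step 4: No ties, so the exact null distribution of U (based on enumerating the C(12,5) = 792 equally likely rank assignments) gives the two-sided p-value.
Step 5: p-value = 0.005051; compare to alpha = 0.05. reject H0.

U_X = 1, p = 0.005051, reject H0 at alpha = 0.05.


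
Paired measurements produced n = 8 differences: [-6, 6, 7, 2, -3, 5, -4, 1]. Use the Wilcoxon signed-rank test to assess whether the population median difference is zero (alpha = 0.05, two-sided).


Step 1: Drop any zero differences (none here) and take |d_i|.
|d| = [6, 6, 7, 2, 3, 5, 4, 1]
Step 2: Midrank |d_i| (ties get averaged ranks).
ranks: |6|->6.5, |6|->6.5, |7|->8, |2|->2, |3|->3, |5|->5, |4|->4, |1|->1
Step 3: Attach original signs; sum ranks with positive sign and with negative sign.
W+ = 6.5 + 8 + 2 + 5 + 1 = 22.5
W- = 6.5 + 3 + 4 = 13.5
(Check: W+ + W- = 36 should equal n(n+1)/2 = 36.)
Step 4: Test statistic W = min(W+, W-) = 13.5.
Step 5: Ties in |d|, so use the tie-corrected normal approximation.
        E[W] = n(n+1)/4 = 8*9/4 = 18.
        Tie groups: |d|=6 (t=2); sum(t^3 - t) = 6.
        Var[W] = n(n+1)(2n+1)/24 - sum(t^3-t)/48 = 1224/24 - 6/48 = 50.875.
        z = (W - E[W]) / sqrt(Var[W]) = (13.5 - 18) / 7.1327 = -0.6309.
        Two-sided p = 2*Phi(z) = 0.528106.
Step 6: alpha = 0.05. fail to reject H0.

W+ = 22.5, W- = 13.5, W = min = 13.5, p = 0.528106, fail to reject H0.


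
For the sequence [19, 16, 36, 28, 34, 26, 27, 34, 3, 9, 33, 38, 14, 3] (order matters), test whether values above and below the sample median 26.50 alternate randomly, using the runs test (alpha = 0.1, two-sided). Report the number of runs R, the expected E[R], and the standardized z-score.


Step 1: Compute median = 26.50; label A = above, B = below.
Labels in order: BBAAABAABBAABB  (n_A = 7, n_B = 7)
Step 2: Count runs R = 7.
Step 3: Under H0 (random ordering), E[R] = 2*n_A*n_B/(n_A+n_B) + 1 = 2*7*7/14 + 1 = 8.0000.
        Var[R] = 2*n_A*n_B*(2*n_A*n_B - n_A - n_B) / ((n_A+n_B)^2 * (n_A+n_B-1)) = 8232/2548 = 3.2308.
        SD[R] = 1.7974.
Step 4: Continuity-corrected z = (R + 0.5 - E[R]) / SD[R] = (7 + 0.5 - 8.0000) / 1.7974 = -0.2782.
Step 5: Two-sided p-value via normal approximation = 2*(1 - Phi(|z|)) = 0.780879.
Step 6: alpha = 0.1. fail to reject H0.

R = 7, z = -0.2782, p = 0.780879, fail to reject H0.


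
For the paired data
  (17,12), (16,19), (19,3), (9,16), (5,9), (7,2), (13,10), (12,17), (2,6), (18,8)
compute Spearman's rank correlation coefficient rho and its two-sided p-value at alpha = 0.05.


Step 1: Rank x and y separately (midranks; no ties here).
rank(x): 17->8, 16->7, 19->10, 9->4, 5->2, 7->3, 13->6, 12->5, 2->1, 18->9
rank(y): 12->7, 19->10, 3->2, 16->8, 9->5, 2->1, 10->6, 17->9, 6->3, 8->4
Step 2: d_i = R_x(i) - R_y(i); compute d_i^2.
  (8-7)^2=1, (7-10)^2=9, (10-2)^2=64, (4-8)^2=16, (2-5)^2=9, (3-1)^2=4, (6-6)^2=0, (5-9)^2=16, (1-3)^2=4, (9-4)^2=25
sum(d^2) = 148.
Step 3: rho = 1 - 6*148 / (10*(10^2 - 1)) = 1 - 888/990 = 0.103030.
Step 4: Under H0, t = rho * sqrt((n-2)/(1-rho^2)) = 0.2930 ~ t(8).
Step 5: Two-sided p-value from the t-distribution with 8 df = 0.776998.
Step 6: alpha = 0.05. fail to reject H0.

rho = 0.1030, p = 0.776998, fail to reject H0 at alpha = 0.05.


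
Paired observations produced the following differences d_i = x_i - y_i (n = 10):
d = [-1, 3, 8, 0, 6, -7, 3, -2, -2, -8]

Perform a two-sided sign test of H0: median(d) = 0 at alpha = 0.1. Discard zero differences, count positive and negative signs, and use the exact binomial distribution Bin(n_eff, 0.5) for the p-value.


Step 1: Discard zero differences. Original n = 10; n_eff = number of nonzero differences = 9.
Nonzero differences (with sign): -1, +3, +8, +6, -7, +3, -2, -2, -8
Step 2: Count signs: positive = 4, negative = 5.
Step 3: Under H0: P(positive) = 0.5, so the number of positives S ~ Bin(9, 0.5).
Step 4: Two-sided exact p-value = sum of Bin(9,0.5) probabilities at or below the observed probability = 1.000000.
Step 5: alpha = 0.1. fail to reject H0.

n_eff = 9, pos = 4, neg = 5, p = 1.000000, fail to reject H0.


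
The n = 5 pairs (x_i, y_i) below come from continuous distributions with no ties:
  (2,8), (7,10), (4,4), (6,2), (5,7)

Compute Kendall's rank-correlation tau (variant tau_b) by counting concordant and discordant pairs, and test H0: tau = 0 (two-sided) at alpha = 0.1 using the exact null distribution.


Step 1: Enumerate the 10 unordered pairs (i,j) with i<j and classify each by sign(x_j-x_i) * sign(y_j-y_i).
  (1,2):dx=+5,dy=+2->C; (1,3):dx=+2,dy=-4->D; (1,4):dx=+4,dy=-6->D; (1,5):dx=+3,dy=-1->D
  (2,3):dx=-3,dy=-6->C; (2,4):dx=-1,dy=-8->C; (2,5):dx=-2,dy=-3->C; (3,4):dx=+2,dy=-2->D
  (3,5):dx=+1,dy=+3->C; (4,5):dx=-1,dy=+5->D
Step 2: C = 5, D = 5, total pairs = 10.
Step 3: tau = (C - D)/(n(n-1)/2) = (5 - 5)/10 = 0.000000.
Step 4: Exact two-sided p-value (enumerate n! = 120 permutations of y under H0): p = 1.000000.
Step 5: alpha = 0.1. fail to reject H0.

tau_b = 0.0000 (C=5, D=5), p = 1.000000, fail to reject H0.


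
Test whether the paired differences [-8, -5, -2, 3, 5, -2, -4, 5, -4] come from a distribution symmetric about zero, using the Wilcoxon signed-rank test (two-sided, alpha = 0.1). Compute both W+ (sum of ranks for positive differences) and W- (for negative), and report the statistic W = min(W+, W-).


Step 1: Drop any zero differences (none here) and take |d_i|.
|d| = [8, 5, 2, 3, 5, 2, 4, 5, 4]
Step 2: Midrank |d_i| (ties get averaged ranks).
ranks: |8|->9, |5|->7, |2|->1.5, |3|->3, |5|->7, |2|->1.5, |4|->4.5, |5|->7, |4|->4.5
Step 3: Attach original signs; sum ranks with positive sign and with negative sign.
W+ = 3 + 7 + 7 = 17
W- = 9 + 7 + 1.5 + 1.5 + 4.5 + 4.5 = 28
(Check: W+ + W- = 45 should equal n(n+1)/2 = 45.)
Step 4: Test statistic W = min(W+, W-) = 17.
Step 5: Ties in |d|, so use the tie-corrected normal approximation.
        E[W] = n(n+1)/4 = 9*10/4 = 22.5.
        Tie groups: |d|=2 (t=2), |d|=4 (t=2), |d|=5 (t=3); sum(t^3 - t) = 36.
        Var[W] = n(n+1)(2n+1)/24 - sum(t^3-t)/48 = 1710/24 - 36/48 = 70.5.
        z = (W - E[W]) / sqrt(Var[W]) = (17 - 22.5) / 8.3964 = -0.6550.
        Two-sided p = 2*Phi(z) = 0.512442.
Step 6: alpha = 0.1. fail to reject H0.

W+ = 17, W- = 28, W = min = 17, p = 0.512442, fail to reject H0.


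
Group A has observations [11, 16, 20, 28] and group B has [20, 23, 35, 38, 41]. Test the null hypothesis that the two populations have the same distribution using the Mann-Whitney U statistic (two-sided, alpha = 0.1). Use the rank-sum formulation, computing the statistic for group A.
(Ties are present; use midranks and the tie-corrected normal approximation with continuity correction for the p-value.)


Step 1: Combine and sort all 9 observations; assign midranks.
sorted (value, group): (11,X), (16,X), (20,X), (20,Y), (23,Y), (28,X), (35,Y), (38,Y), (41,Y)
ranks: 11->1, 16->2, 20->3.5, 20->3.5, 23->5, 28->6, 35->7, 38->8, 41->9
Step 2: Rank sum for X: R1 = 1 + 2 + 3.5 + 6 = 12.5.
Step 3: U_X = R1 - n1(n1+1)/2 = 12.5 - 4*5/2 = 12.5 - 10 = 2.5.
       U_Y = n1*n2 - U_X = 20 - 2.5 = 17.5.
Step 4: Ties are present, so use the tie-corrected normal approximation (with continuity correction) for the p-value.
Step 5: p-value = 0.085100; compare to alpha = 0.1. reject H0.

U_X = 2.5, p = 0.085100, reject H0 at alpha = 0.1.


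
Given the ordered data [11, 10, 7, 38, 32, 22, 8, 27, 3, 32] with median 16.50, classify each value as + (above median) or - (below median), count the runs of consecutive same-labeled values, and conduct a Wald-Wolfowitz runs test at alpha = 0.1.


Step 1: Compute median = 16.50; label A = above, B = below.
Labels in order: BBBAAABABA  (n_A = 5, n_B = 5)
Step 2: Count runs R = 6.
Step 3: Under H0 (random ordering), E[R] = 2*n_A*n_B/(n_A+n_B) + 1 = 2*5*5/10 + 1 = 6.0000.
        Var[R] = 2*n_A*n_B*(2*n_A*n_B - n_A - n_B) / ((n_A+n_B)^2 * (n_A+n_B-1)) = 2000/900 = 2.2222.
        SD[R] = 1.4907.
Step 4: R = E[R], so z = 0 with no continuity correction.
Step 5: Two-sided p-value via normal approximation = 2*(1 - Phi(|z|)) = 1.000000.
Step 6: alpha = 0.1. fail to reject H0.

R = 6, z = 0.0000, p = 1.000000, fail to reject H0.


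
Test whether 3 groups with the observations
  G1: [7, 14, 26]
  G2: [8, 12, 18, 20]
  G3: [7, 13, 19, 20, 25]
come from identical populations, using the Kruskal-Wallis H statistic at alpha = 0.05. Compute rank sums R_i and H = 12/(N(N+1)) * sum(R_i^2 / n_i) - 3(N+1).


Step 1: Combine all N = 12 observations and assign midranks.
sorted (value, group, rank): (7,G1,1.5), (7,G3,1.5), (8,G2,3), (12,G2,4), (13,G3,5), (14,G1,6), (18,G2,7), (19,G3,8), (20,G2,9.5), (20,G3,9.5), (25,G3,11), (26,G1,12)
Step 2: Sum ranks within each group.
R_1 = 19.5 (n_1 = 3)
R_2 = 23.5 (n_2 = 4)
R_3 = 35 (n_3 = 5)
Step 3: H = 12/(N(N+1)) * sum(R_i^2/n_i) - 3(N+1)
     = 12/(12*13) * (19.5^2/3 + 23.5^2/4 + 35^2/5) - 3*13
     = 0.076923 * 509.812 - 39
     = 0.216346.
Step 4: Ties present; correction factor C = 1 - 12/(12^3 - 12) = 0.993007. Corrected H = 0.216346 / 0.993007 = 0.217870.
Step 5: Under H0, H ~ chi^2(2); p-value = 0.896789.
Step 6: alpha = 0.05. fail to reject H0.

H = 0.2179, df = 2, p = 0.896789, fail to reject H0.


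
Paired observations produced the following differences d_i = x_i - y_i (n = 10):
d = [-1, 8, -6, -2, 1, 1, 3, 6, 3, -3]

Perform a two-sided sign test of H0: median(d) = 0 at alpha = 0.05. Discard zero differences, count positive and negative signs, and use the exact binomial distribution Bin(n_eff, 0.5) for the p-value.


Step 1: Discard zero differences. Original n = 10; n_eff = number of nonzero differences = 10.
Nonzero differences (with sign): -1, +8, -6, -2, +1, +1, +3, +6, +3, -3
Step 2: Count signs: positive = 6, negative = 4.
Step 3: Under H0: P(positive) = 0.5, so the number of positives S ~ Bin(10, 0.5).
Step 4: Two-sided exact p-value = sum of Bin(10,0.5) probabilities at or below the observed probability = 0.753906.
Step 5: alpha = 0.05. fail to reject H0.

n_eff = 10, pos = 6, neg = 4, p = 0.753906, fail to reject H0.


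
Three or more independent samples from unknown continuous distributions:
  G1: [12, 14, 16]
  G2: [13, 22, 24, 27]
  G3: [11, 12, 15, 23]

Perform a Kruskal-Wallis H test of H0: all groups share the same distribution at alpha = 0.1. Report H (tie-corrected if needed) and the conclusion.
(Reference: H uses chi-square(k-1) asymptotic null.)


Step 1: Combine all N = 11 observations and assign midranks.
sorted (value, group, rank): (11,G3,1), (12,G1,2.5), (12,G3,2.5), (13,G2,4), (14,G1,5), (15,G3,6), (16,G1,7), (22,G2,8), (23,G3,9), (24,G2,10), (27,G2,11)
Step 2: Sum ranks within each group.
R_1 = 14.5 (n_1 = 3)
R_2 = 33 (n_2 = 4)
R_3 = 18.5 (n_3 = 4)
Step 3: H = 12/(N(N+1)) * sum(R_i^2/n_i) - 3(N+1)
     = 12/(11*12) * (14.5^2/3 + 33^2/4 + 18.5^2/4) - 3*12
     = 0.090909 * 427.896 - 36
     = 2.899621.
Step 4: Ties present; correction factor C = 1 - 6/(11^3 - 11) = 0.995455. Corrected H = 2.899621 / 0.995455 = 2.912861.
Step 5: Under H0, H ~ chi^2(2); p-value = 0.233067.
Step 6: alpha = 0.1. fail to reject H0.

H = 2.9129, df = 2, p = 0.233067, fail to reject H0.


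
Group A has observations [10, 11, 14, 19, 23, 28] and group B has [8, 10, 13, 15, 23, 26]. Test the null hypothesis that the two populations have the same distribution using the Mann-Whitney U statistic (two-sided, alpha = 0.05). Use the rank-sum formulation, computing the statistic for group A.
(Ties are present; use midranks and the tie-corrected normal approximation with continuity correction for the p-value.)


Step 1: Combine and sort all 12 observations; assign midranks.
sorted (value, group): (8,Y), (10,X), (10,Y), (11,X), (13,Y), (14,X), (15,Y), (19,X), (23,X), (23,Y), (26,Y), (28,X)
ranks: 8->1, 10->2.5, 10->2.5, 11->4, 13->5, 14->6, 15->7, 19->8, 23->9.5, 23->9.5, 26->11, 28->12
Step 2: Rank sum for X: R1 = 2.5 + 4 + 6 + 8 + 9.5 + 12 = 42.
Step 3: U_X = R1 - n1(n1+1)/2 = 42 - 6*7/2 = 42 - 21 = 21.
       U_Y = n1*n2 - U_X = 36 - 21 = 15.
Step 4: Ties are present, so use the tie-corrected normal approximation (with continuity correction) for the p-value.
Step 5: p-value = 0.687885; compare to alpha = 0.05. fail to reject H0.

U_X = 21, p = 0.687885, fail to reject H0 at alpha = 0.05.


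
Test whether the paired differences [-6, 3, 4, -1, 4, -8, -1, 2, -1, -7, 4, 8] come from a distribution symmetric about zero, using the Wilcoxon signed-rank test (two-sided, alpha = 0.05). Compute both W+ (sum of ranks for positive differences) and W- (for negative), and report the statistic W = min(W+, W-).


Step 1: Drop any zero differences (none here) and take |d_i|.
|d| = [6, 3, 4, 1, 4, 8, 1, 2, 1, 7, 4, 8]
Step 2: Midrank |d_i| (ties get averaged ranks).
ranks: |6|->9, |3|->5, |4|->7, |1|->2, |4|->7, |8|->11.5, |1|->2, |2|->4, |1|->2, |7|->10, |4|->7, |8|->11.5
Step 3: Attach original signs; sum ranks with positive sign and with negative sign.
W+ = 5 + 7 + 7 + 4 + 7 + 11.5 = 41.5
W- = 9 + 2 + 11.5 + 2 + 2 + 10 = 36.5
(Check: W+ + W- = 78 should equal n(n+1)/2 = 78.)
Step 4: Test statistic W = min(W+, W-) = 36.5.
Step 5: Ties in |d|, so use the tie-corrected normal approximation.
        E[W] = n(n+1)/4 = 12*13/4 = 39.
        Tie groups: |d|=1 (t=3), |d|=4 (t=3), |d|=8 (t=2); sum(t^3 - t) = 54.
        Var[W] = n(n+1)(2n+1)/24 - sum(t^3-t)/48 = 3900/24 - 54/48 = 161.375.
        z = (W - E[W]) / sqrt(Var[W]) = (36.5 - 39) / 12.7033 = -0.1968.
        Two-sided p = 2*Phi(z) = 0.843985.
Step 6: alpha = 0.05. fail to reject H0.

W+ = 41.5, W- = 36.5, W = min = 36.5, p = 0.843985, fail to reject H0.


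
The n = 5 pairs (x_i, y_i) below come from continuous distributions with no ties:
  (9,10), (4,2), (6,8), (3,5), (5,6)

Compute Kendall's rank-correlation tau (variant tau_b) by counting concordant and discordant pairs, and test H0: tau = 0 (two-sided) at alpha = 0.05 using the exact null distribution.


Step 1: Enumerate the 10 unordered pairs (i,j) with i<j and classify each by sign(x_j-x_i) * sign(y_j-y_i).
  (1,2):dx=-5,dy=-8->C; (1,3):dx=-3,dy=-2->C; (1,4):dx=-6,dy=-5->C; (1,5):dx=-4,dy=-4->C
  (2,3):dx=+2,dy=+6->C; (2,4):dx=-1,dy=+3->D; (2,5):dx=+1,dy=+4->C; (3,4):dx=-3,dy=-3->C
  (3,5):dx=-1,dy=-2->C; (4,5):dx=+2,dy=+1->C
Step 2: C = 9, D = 1, total pairs = 10.
Step 3: tau = (C - D)/(n(n-1)/2) = (9 - 1)/10 = 0.800000.
Step 4: Exact two-sided p-value (enumerate n! = 120 permutations of y under H0): p = 0.083333.
Step 5: alpha = 0.05. fail to reject H0.

tau_b = 0.8000 (C=9, D=1), p = 0.083333, fail to reject H0.


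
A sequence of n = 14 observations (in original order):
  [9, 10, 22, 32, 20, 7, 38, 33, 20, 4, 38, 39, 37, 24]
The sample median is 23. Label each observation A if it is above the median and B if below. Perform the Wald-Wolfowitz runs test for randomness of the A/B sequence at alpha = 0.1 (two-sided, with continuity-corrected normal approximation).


Step 1: Compute median = 23; label A = above, B = below.
Labels in order: BBBABBAABBAAAA  (n_A = 7, n_B = 7)
Step 2: Count runs R = 6.
Step 3: Under H0 (random ordering), E[R] = 2*n_A*n_B/(n_A+n_B) + 1 = 2*7*7/14 + 1 = 8.0000.
        Var[R] = 2*n_A*n_B*(2*n_A*n_B - n_A - n_B) / ((n_A+n_B)^2 * (n_A+n_B-1)) = 8232/2548 = 3.2308.
        SD[R] = 1.7974.
Step 4: Continuity-corrected z = (R + 0.5 - E[R]) / SD[R] = (6 + 0.5 - 8.0000) / 1.7974 = -0.8345.
Step 5: Two-sided p-value via normal approximation = 2*(1 - Phi(|z|)) = 0.403986.
Step 6: alpha = 0.1. fail to reject H0.

R = 6, z = -0.8345, p = 0.403986, fail to reject H0.


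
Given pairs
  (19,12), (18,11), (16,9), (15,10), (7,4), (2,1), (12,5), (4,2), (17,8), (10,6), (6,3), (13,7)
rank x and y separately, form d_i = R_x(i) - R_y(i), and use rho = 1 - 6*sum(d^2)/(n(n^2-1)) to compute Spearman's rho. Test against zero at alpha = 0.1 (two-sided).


Step 1: Rank x and y separately (midranks; no ties here).
rank(x): 19->12, 18->11, 16->9, 15->8, 7->4, 2->1, 12->6, 4->2, 17->10, 10->5, 6->3, 13->7
rank(y): 12->12, 11->11, 9->9, 10->10, 4->4, 1->1, 5->5, 2->2, 8->8, 6->6, 3->3, 7->7
Step 2: d_i = R_x(i) - R_y(i); compute d_i^2.
  (12-12)^2=0, (11-11)^2=0, (9-9)^2=0, (8-10)^2=4, (4-4)^2=0, (1-1)^2=0, (6-5)^2=1, (2-2)^2=0, (10-8)^2=4, (5-6)^2=1, (3-3)^2=0, (7-7)^2=0
sum(d^2) = 10.
Step 3: rho = 1 - 6*10 / (12*(12^2 - 1)) = 1 - 60/1716 = 0.965035.
Step 4: Under H0, t = rho * sqrt((n-2)/(1-rho^2)) = 11.6424 ~ t(10).
Step 5: Two-sided p-value from the t-distribution with 10 df = 0.000000.
Step 6: alpha = 0.1. reject H0.

rho = 0.9650, p = 0.000000, reject H0 at alpha = 0.1.


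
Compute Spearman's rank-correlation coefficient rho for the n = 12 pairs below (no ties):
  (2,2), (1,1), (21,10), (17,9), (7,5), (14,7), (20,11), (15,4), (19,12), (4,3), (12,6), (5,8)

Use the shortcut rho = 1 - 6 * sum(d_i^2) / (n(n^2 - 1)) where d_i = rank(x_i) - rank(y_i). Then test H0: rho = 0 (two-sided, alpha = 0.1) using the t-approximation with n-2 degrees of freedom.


Step 1: Rank x and y separately (midranks; no ties here).
rank(x): 2->2, 1->1, 21->12, 17->9, 7->5, 14->7, 20->11, 15->8, 19->10, 4->3, 12->6, 5->4
rank(y): 2->2, 1->1, 10->10, 9->9, 5->5, 7->7, 11->11, 4->4, 12->12, 3->3, 6->6, 8->8
Step 2: d_i = R_x(i) - R_y(i); compute d_i^2.
  (2-2)^2=0, (1-1)^2=0, (12-10)^2=4, (9-9)^2=0, (5-5)^2=0, (7-7)^2=0, (11-11)^2=0, (8-4)^2=16, (10-12)^2=4, (3-3)^2=0, (6-6)^2=0, (4-8)^2=16
sum(d^2) = 40.
Step 3: rho = 1 - 6*40 / (12*(12^2 - 1)) = 1 - 240/1716 = 0.860140.
Step 4: Under H0, t = rho * sqrt((n-2)/(1-rho^2)) = 5.3327 ~ t(10).
Step 5: Two-sided p-value from the t-distribution with 10 df = 0.000332.
Step 6: alpha = 0.1. reject H0.

rho = 0.8601, p = 0.000332, reject H0 at alpha = 0.1.


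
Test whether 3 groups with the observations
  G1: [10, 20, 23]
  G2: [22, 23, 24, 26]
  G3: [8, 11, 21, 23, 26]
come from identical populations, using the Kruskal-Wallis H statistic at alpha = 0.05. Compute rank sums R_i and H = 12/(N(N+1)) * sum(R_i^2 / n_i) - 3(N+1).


Step 1: Combine all N = 12 observations and assign midranks.
sorted (value, group, rank): (8,G3,1), (10,G1,2), (11,G3,3), (20,G1,4), (21,G3,5), (22,G2,6), (23,G1,8), (23,G2,8), (23,G3,8), (24,G2,10), (26,G2,11.5), (26,G3,11.5)
Step 2: Sum ranks within each group.
R_1 = 14 (n_1 = 3)
R_2 = 35.5 (n_2 = 4)
R_3 = 28.5 (n_3 = 5)
Step 3: H = 12/(N(N+1)) * sum(R_i^2/n_i) - 3(N+1)
     = 12/(12*13) * (14^2/3 + 35.5^2/4 + 28.5^2/5) - 3*13
     = 0.076923 * 542.846 - 39
     = 2.757372.
Step 4: Ties present; correction factor C = 1 - 30/(12^3 - 12) = 0.982517. Corrected H = 2.757372 / 0.982517 = 2.806435.
Step 5: Under H0, H ~ chi^2(2); p-value = 0.245805.
Step 6: alpha = 0.05. fail to reject H0.

H = 2.8064, df = 2, p = 0.245805, fail to reject H0.


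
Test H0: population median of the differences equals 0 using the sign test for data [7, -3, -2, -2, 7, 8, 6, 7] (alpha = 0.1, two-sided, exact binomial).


Step 1: Discard zero differences. Original n = 8; n_eff = number of nonzero differences = 8.
Nonzero differences (with sign): +7, -3, -2, -2, +7, +8, +6, +7
Step 2: Count signs: positive = 5, negative = 3.
Step 3: Under H0: P(positive) = 0.5, so the number of positives S ~ Bin(8, 0.5).
Step 4: Two-sided exact p-value = sum of Bin(8,0.5) probabilities at or below the observed probability = 0.726562.
Step 5: alpha = 0.1. fail to reject H0.

n_eff = 8, pos = 5, neg = 3, p = 0.726562, fail to reject H0.


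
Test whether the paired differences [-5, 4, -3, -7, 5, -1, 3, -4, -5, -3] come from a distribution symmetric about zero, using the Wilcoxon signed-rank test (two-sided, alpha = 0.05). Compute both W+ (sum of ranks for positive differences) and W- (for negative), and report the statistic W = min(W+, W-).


Step 1: Drop any zero differences (none here) and take |d_i|.
|d| = [5, 4, 3, 7, 5, 1, 3, 4, 5, 3]
Step 2: Midrank |d_i| (ties get averaged ranks).
ranks: |5|->8, |4|->5.5, |3|->3, |7|->10, |5|->8, |1|->1, |3|->3, |4|->5.5, |5|->8, |3|->3
Step 3: Attach original signs; sum ranks with positive sign and with negative sign.
W+ = 5.5 + 8 + 3 = 16.5
W- = 8 + 3 + 10 + 1 + 5.5 + 8 + 3 = 38.5
(Check: W+ + W- = 55 should equal n(n+1)/2 = 55.)
Step 4: Test statistic W = min(W+, W-) = 16.5.
Step 5: Ties in |d|, so use the tie-corrected normal approximation.
        E[W] = n(n+1)/4 = 10*11/4 = 27.5.
        Tie groups: |d|=3 (t=3), |d|=4 (t=2), |d|=5 (t=3); sum(t^3 - t) = 54.
        Var[W] = n(n+1)(2n+1)/24 - sum(t^3-t)/48 = 2310/24 - 54/48 = 95.125.
        z = (W - E[W]) / sqrt(Var[W]) = (16.5 - 27.5) / 9.7532 = -1.1278.
        Two-sided p = 2*Phi(z) = 0.259390.
Step 6: alpha = 0.05. fail to reject H0.

W+ = 16.5, W- = 38.5, W = min = 16.5, p = 0.259390, fail to reject H0.


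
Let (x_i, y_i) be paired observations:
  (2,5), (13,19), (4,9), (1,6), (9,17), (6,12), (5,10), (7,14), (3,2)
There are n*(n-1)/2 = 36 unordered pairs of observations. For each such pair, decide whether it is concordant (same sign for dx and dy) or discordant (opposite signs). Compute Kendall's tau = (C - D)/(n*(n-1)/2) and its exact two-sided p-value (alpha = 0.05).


Step 1: Enumerate the 36 unordered pairs (i,j) with i<j and classify each by sign(x_j-x_i) * sign(y_j-y_i).
  (1,2):dx=+11,dy=+14->C; (1,3):dx=+2,dy=+4->C; (1,4):dx=-1,dy=+1->D; (1,5):dx=+7,dy=+12->C
  (1,6):dx=+4,dy=+7->C; (1,7):dx=+3,dy=+5->C; (1,8):dx=+5,dy=+9->C; (1,9):dx=+1,dy=-3->D
  (2,3):dx=-9,dy=-10->C; (2,4):dx=-12,dy=-13->C; (2,5):dx=-4,dy=-2->C; (2,6):dx=-7,dy=-7->C
  (2,7):dx=-8,dy=-9->C; (2,8):dx=-6,dy=-5->C; (2,9):dx=-10,dy=-17->C; (3,4):dx=-3,dy=-3->C
  (3,5):dx=+5,dy=+8->C; (3,6):dx=+2,dy=+3->C; (3,7):dx=+1,dy=+1->C; (3,8):dx=+3,dy=+5->C
  (3,9):dx=-1,dy=-7->C; (4,5):dx=+8,dy=+11->C; (4,6):dx=+5,dy=+6->C; (4,7):dx=+4,dy=+4->C
  (4,8):dx=+6,dy=+8->C; (4,9):dx=+2,dy=-4->D; (5,6):dx=-3,dy=-5->C; (5,7):dx=-4,dy=-7->C
  (5,8):dx=-2,dy=-3->C; (5,9):dx=-6,dy=-15->C; (6,7):dx=-1,dy=-2->C; (6,8):dx=+1,dy=+2->C
  (6,9):dx=-3,dy=-10->C; (7,8):dx=+2,dy=+4->C; (7,9):dx=-2,dy=-8->C; (8,9):dx=-4,dy=-12->C
Step 2: C = 33, D = 3, total pairs = 36.
Step 3: tau = (C - D)/(n(n-1)/2) = (33 - 3)/36 = 0.833333.
Step 4: Exact two-sided p-value (enumerate n! = 362880 permutations of y under H0): p = 0.000854.
Step 5: alpha = 0.05. reject H0.

tau_b = 0.8333 (C=33, D=3), p = 0.000854, reject H0.


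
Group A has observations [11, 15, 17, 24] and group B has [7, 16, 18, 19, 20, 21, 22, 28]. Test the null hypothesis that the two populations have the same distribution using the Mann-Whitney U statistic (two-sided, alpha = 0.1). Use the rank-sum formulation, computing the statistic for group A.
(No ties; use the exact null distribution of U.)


Step 1: Combine and sort all 12 observations; assign midranks.
sorted (value, group): (7,Y), (11,X), (15,X), (16,Y), (17,X), (18,Y), (19,Y), (20,Y), (21,Y), (22,Y), (24,X), (28,Y)
ranks: 7->1, 11->2, 15->3, 16->4, 17->5, 18->6, 19->7, 20->8, 21->9, 22->10, 24->11, 28->12
Step 2: Rank sum for X: R1 = 2 + 3 + 5 + 11 = 21.
Step 3: U_X = R1 - n1(n1+1)/2 = 21 - 4*5/2 = 21 - 10 = 11.
       U_Y = n1*n2 - U_X = 32 - 11 = 21.
Step 4: No ties, so the exact null distribution of U (based on enumerating the C(12,4) = 495 equally likely rank assignments) gives the two-sided p-value.
Step 5: p-value = 0.460606; compare to alpha = 0.1. fail to reject H0.

U_X = 11, p = 0.460606, fail to reject H0 at alpha = 0.1.


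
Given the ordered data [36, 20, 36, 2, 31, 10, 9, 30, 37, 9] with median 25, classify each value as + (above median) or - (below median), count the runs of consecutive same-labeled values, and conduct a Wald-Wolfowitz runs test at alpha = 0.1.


Step 1: Compute median = 25; label A = above, B = below.
Labels in order: ABABABBAAB  (n_A = 5, n_B = 5)
Step 2: Count runs R = 8.
Step 3: Under H0 (random ordering), E[R] = 2*n_A*n_B/(n_A+n_B) + 1 = 2*5*5/10 + 1 = 6.0000.
        Var[R] = 2*n_A*n_B*(2*n_A*n_B - n_A - n_B) / ((n_A+n_B)^2 * (n_A+n_B-1)) = 2000/900 = 2.2222.
        SD[R] = 1.4907.
Step 4: Continuity-corrected z = (R - 0.5 - E[R]) / SD[R] = (8 - 0.5 - 6.0000) / 1.4907 = 1.0062.
Step 5: Two-sided p-value via normal approximation = 2*(1 - Phi(|z|)) = 0.314305.
Step 6: alpha = 0.1. fail to reject H0.

R = 8, z = 1.0062, p = 0.314305, fail to reject H0.


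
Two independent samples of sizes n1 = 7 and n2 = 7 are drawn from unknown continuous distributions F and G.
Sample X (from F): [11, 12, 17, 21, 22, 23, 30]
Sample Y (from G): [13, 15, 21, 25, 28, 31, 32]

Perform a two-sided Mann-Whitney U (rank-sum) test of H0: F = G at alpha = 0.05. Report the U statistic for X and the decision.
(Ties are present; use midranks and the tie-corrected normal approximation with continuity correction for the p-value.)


Step 1: Combine and sort all 14 observations; assign midranks.
sorted (value, group): (11,X), (12,X), (13,Y), (15,Y), (17,X), (21,X), (21,Y), (22,X), (23,X), (25,Y), (28,Y), (30,X), (31,Y), (32,Y)
ranks: 11->1, 12->2, 13->3, 15->4, 17->5, 21->6.5, 21->6.5, 22->8, 23->9, 25->10, 28->11, 30->12, 31->13, 32->14
Step 2: Rank sum for X: R1 = 1 + 2 + 5 + 6.5 + 8 + 9 + 12 = 43.5.
Step 3: U_X = R1 - n1(n1+1)/2 = 43.5 - 7*8/2 = 43.5 - 28 = 15.5.
       U_Y = n1*n2 - U_X = 49 - 15.5 = 33.5.
Step 4: Ties are present, so use the tie-corrected normal approximation (with continuity correction) for the p-value.
Step 5: p-value = 0.276911; compare to alpha = 0.05. fail to reject H0.

U_X = 15.5, p = 0.276911, fail to reject H0 at alpha = 0.05.
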